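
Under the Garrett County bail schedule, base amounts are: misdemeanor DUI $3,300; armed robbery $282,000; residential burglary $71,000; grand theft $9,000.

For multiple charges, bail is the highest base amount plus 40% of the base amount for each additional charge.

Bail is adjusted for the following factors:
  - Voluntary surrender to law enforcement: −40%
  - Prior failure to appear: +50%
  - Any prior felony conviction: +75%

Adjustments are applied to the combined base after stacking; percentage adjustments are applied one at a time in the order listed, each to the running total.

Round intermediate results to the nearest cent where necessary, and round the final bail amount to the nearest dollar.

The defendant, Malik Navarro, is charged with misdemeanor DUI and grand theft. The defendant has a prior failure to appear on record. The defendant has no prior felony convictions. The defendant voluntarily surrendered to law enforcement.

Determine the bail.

$9,288

Base amounts from the schedule: misdemeanor DUI $3,300; grand theft $9,000.
Stacking rule: highest base plus 40% of each additional charge. Highest is grand theft at $9,000. Additional: $3,300 × 40% = $1,320. Combined base = $9,000 + $1,320 = $10,320.
Voluntary surrender to law enforcement (−40%): $10,320 × 0.6 = $6,192.
Prior failure to appear (+50%): $6,192 × 1.5 = $9,288.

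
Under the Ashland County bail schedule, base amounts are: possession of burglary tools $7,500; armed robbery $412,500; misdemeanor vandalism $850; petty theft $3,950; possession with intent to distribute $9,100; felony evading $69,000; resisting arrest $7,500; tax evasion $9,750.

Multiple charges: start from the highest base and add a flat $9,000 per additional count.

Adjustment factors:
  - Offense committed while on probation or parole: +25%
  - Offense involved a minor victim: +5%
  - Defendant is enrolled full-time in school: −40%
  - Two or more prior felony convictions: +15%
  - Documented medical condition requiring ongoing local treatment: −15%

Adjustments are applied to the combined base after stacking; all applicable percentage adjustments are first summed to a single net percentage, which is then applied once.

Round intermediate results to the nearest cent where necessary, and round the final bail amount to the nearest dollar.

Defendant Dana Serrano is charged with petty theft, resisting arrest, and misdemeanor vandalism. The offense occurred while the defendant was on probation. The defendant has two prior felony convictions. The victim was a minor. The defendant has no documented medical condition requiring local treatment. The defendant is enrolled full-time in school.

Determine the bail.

$26,775

Base amounts from the schedule: petty theft $3,950; resisting arrest $7,500; misdemeanor vandalism $850.
Stacking rule: highest base plus $9,000 per additional charge. Highest is resisting arrest at $7,500; 2 additional charges → +$18,000. Combined base = $25,500.
Net percentage adjustment: +25% +5% −40% +15% = +5%. $25,500 × 1.05 = $26,775.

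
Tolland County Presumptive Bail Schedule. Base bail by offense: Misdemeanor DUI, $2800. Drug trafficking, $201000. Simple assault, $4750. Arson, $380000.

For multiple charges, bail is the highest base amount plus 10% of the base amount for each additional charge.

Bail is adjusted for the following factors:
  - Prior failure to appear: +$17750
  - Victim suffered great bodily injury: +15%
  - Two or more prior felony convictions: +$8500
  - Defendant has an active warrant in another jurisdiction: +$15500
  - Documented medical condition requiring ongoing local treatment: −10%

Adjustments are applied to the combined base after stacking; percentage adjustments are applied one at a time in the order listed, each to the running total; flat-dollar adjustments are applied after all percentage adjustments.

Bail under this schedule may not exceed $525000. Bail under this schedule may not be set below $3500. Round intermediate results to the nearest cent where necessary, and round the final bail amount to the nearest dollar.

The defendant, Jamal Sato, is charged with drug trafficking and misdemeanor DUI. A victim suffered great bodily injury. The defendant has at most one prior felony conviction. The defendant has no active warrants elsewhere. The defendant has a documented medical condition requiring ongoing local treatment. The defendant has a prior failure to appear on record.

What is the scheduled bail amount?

Base amounts from the schedule: drug trafficking $201000; misdemeanor DUI $2800.
Stacking rule: highest base plus 10% of each additional charge. Highest is drug trafficking at $201000. Additional: $2800 × 10% = $280. Combined base = $201000 + $280 = $201280.
Victim suffered great bodily injury (+15%): $201280 × 1.15 = $231472.
Documented medical condition requiring ongoing local treatment (−10%): $231472 × 0.9 = $208324.80.
Prior failure to appear (+$17750 flat): $208324.80 + $17750 = $226074.80.
$226074.80 is within the $525000 maximum.
$226074.80 is at or above the $3500 minimum.
Rounded to the nearest dollar: $226075.

$226075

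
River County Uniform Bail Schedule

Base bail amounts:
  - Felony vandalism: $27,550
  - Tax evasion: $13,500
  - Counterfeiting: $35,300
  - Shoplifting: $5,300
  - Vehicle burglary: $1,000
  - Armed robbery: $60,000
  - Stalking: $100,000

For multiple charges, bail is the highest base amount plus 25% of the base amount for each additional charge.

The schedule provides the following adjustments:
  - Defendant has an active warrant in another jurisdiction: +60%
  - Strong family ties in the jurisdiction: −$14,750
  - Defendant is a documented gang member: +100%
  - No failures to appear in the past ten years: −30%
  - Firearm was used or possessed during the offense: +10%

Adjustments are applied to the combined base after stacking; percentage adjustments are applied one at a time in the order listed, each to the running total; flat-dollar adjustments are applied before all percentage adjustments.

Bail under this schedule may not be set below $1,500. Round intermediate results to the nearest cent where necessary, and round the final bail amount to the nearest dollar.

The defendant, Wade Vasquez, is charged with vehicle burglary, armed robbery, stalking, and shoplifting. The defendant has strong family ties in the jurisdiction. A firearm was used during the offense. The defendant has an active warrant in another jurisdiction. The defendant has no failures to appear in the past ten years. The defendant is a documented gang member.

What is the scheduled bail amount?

$250,897

Base amounts from the schedule: vehicle burglary $1,000; armed robbery $60,000; stalking $100,000; shoplifting $5,300.
Stacking rule: highest base plus 25% of each additional charge. Highest is stalking at $100,000. Additional: $1,000 × 25% = $250; $60,000 × 25% = $15,000; $5,300 × 25% = $1,325. Combined base = $100,000 + $16,575 = $116,575.
Strong family ties in the jurisdiction (−$14,750 flat): $116,575 − $14,750 = $101,825.
Defendant has an active warrant in another jurisdiction (+60%): $101,825 × 1.6 = $162,920.
Defendant is a documented gang member (+100%): $162,920 × 2 = $325,840.
No failures to appear in the past ten years (−30%): $325,840 × 0.7 = $228,088.
Firearm was used or possessed during the offense (+10%): $228,088 × 1.1 = $250,896.80.
$250,896.80 is at or above the $1,500 minimum.
Rounded to the nearest dollar: $250,897.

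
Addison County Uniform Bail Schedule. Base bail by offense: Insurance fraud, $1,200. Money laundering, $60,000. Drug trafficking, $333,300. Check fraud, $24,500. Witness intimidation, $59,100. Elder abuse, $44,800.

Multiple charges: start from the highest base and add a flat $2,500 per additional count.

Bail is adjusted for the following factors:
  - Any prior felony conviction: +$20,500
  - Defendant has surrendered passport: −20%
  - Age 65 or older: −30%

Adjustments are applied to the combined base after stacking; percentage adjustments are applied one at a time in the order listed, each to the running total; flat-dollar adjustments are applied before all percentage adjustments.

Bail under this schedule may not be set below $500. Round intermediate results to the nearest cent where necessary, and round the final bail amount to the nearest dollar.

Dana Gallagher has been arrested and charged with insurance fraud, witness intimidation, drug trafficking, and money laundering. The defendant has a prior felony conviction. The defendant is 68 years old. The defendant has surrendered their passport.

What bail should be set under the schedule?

Base amounts from the schedule: insurance fraud $1,200; witness intimidation $59,100; drug trafficking $333,300; money laundering $60,000.
Stacking rule: highest base plus $2,500 per additional charge. Highest is drug trafficking at $333,300; 3 additional charges → +$7,500. Combined base = $340,800.
Any prior felony conviction (+$20,500 flat): $340,800 + $20,500 = $361,300.
Defendant has surrendered passport (−20%): $361,300 × 0.8 = $289,040.
Age 65 or older (−30%): $289,040 × 0.7 = $202,328.
$202,328 is at or above the $500 minimum.

$202,328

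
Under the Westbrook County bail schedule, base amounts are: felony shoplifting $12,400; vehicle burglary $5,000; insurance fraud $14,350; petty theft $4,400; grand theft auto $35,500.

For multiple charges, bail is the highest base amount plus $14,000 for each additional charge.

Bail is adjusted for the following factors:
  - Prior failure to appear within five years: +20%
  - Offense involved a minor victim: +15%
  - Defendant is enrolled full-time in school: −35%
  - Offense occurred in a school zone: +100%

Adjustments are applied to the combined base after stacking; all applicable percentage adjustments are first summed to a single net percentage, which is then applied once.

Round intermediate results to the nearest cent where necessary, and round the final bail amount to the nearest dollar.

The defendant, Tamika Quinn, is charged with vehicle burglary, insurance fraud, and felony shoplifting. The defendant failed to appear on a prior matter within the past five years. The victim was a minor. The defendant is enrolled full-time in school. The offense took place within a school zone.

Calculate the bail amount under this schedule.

$84,700

Base amounts from the schedule: vehicle burglary $5,000; insurance fraud $14,350; felony shoplifting $12,400.
Stacking rule: highest base plus $14,000 per additional charge. Highest is insurance fraud at $14,350; 2 additional charges → +$28,000. Combined base = $42,350.
Net percentage adjustment: +20% +15% −35% +100% = +100%. $42,350 × 2 = $84,700.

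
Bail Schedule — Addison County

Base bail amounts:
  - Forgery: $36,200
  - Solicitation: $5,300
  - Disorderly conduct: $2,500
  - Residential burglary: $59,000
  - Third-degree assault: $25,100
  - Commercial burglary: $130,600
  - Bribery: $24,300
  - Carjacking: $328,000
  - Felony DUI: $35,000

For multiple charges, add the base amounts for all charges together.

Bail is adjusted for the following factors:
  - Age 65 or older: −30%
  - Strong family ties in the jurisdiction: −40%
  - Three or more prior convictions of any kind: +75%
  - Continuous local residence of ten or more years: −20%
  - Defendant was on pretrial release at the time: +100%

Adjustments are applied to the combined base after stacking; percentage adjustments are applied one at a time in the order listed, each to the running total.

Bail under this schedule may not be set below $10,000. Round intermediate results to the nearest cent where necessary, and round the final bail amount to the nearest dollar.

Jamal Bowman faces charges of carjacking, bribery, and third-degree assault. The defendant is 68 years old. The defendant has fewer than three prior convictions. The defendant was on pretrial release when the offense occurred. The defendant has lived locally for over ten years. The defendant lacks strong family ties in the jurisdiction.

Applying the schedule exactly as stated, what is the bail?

$422,688

Base amounts from the schedule: carjacking $328,000; bribery $24,300; third-degree assault $25,100.
Stacking rule: sum of all bases. $328,000 + $24,300 + $25,100 = $377,400.
Age 65 or older (−30%): $377,400 × 0.7 = $264,180.
Continuous local residence of ten or more years (−20%): $264,180 × 0.8 = $211,344.
Defendant was on pretrial release at the time (+100%): $211,344 × 2 = $422,688.
$422,688 is at or above the $10,000 minimum.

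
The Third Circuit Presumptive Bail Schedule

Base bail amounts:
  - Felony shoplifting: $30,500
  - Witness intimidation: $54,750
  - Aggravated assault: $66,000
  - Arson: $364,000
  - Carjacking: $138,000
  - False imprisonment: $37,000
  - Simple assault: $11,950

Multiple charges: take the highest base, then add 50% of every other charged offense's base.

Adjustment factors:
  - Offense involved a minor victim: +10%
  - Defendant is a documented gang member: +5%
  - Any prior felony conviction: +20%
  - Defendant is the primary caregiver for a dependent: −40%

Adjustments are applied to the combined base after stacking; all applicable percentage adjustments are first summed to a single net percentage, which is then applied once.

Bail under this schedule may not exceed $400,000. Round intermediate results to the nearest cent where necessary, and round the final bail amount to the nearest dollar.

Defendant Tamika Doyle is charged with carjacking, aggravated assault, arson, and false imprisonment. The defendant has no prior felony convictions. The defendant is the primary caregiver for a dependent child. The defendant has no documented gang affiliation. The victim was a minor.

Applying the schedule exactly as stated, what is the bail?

$339,150

Base amounts from the schedule: carjacking $138,000; aggravated assault $66,000; arson $364,000; false imprisonment $37,000.
Stacking rule: highest base plus 50% of each additional charge. Highest is arson at $364,000. Additional: $138,000 × 50% = $69,000; $66,000 × 50% = $33,000; $37,000 × 50% = $18,500. Combined base = $364,000 + $120,500 = $484,500.
Net percentage adjustment: +10% −40% = −30%. $484,500 × 0.7 = $339,150.
$339,150 is within the $400,000 maximum.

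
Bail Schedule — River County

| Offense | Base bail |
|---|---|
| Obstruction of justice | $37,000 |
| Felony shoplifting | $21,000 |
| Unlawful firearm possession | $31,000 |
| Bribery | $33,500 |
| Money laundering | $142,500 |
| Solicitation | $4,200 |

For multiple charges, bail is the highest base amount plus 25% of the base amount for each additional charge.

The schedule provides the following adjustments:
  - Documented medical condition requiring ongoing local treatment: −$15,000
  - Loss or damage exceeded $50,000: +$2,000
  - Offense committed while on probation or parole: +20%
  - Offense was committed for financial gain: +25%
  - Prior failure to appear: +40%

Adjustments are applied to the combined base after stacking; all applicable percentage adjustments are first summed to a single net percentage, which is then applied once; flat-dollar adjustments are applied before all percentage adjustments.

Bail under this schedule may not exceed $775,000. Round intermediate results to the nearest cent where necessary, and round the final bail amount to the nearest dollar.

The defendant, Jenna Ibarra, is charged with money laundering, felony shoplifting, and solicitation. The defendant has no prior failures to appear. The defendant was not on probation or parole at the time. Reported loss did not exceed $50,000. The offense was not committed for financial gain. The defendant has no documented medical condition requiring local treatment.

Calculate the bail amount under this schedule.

Base amounts from the schedule: money laundering $142,500; felony shoplifting $21,000; solicitation $4,200.
Stacking rule: highest base plus 25% of each additional charge. Highest is money laundering at $142,500. Additional: $21,000 × 25% = $5,250; $4,200 × 25% = $1,050. Combined base = $142,500 + $6,300 = $148,800.
No adjustment factors apply to this defendant.
$148,800 is within the $775,000 maximum.

$148,800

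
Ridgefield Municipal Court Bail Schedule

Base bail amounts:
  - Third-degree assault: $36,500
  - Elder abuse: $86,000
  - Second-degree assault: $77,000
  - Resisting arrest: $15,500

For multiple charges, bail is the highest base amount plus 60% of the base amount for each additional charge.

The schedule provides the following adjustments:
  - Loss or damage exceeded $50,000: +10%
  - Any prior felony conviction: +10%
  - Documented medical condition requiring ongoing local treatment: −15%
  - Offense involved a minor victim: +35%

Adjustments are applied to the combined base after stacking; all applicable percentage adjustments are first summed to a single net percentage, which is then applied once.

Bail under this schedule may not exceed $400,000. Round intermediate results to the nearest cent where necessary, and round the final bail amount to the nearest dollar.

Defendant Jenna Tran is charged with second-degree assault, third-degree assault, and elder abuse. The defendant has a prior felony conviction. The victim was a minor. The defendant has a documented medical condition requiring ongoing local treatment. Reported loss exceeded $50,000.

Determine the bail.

$215,740

Base amounts from the schedule: second-degree assault $77,000; third-degree assault $36,500; elder abuse $86,000.
Stacking rule: highest base plus 60% of each additional charge. Highest is elder abuse at $86,000. Additional: $77,000 × 60% = $46,200; $36,500 × 60% = $21,900. Combined base = $86,000 + $68,100 = $154,100.
Net percentage adjustment: +10% +10% −15% +35% = +40%. $154,100 × 1.4 = $215,740.
$215,740 is within the $400,000 maximum.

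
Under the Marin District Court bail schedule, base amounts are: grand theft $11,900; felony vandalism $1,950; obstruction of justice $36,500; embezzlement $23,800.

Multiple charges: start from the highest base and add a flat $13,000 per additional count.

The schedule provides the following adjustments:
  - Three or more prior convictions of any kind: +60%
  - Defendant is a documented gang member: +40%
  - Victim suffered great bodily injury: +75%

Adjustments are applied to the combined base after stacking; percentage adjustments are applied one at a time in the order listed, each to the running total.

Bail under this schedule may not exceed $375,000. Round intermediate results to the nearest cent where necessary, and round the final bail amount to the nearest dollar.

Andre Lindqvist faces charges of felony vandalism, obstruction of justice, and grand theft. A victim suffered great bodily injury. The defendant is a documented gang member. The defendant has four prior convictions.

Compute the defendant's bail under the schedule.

$245,000

Base amounts from the schedule: felony vandalism $1,950; obstruction of justice $36,500; grand theft $11,900.
Stacking rule: highest base plus $13,000 per additional charge. Highest is obstruction of justice at $36,500; 2 additional charges → +$26,000. Combined base = $62,500.
Three or more prior convictions of any kind (+60%): $62,500 × 1.6 = $100,000.
Defendant is a documented gang member (+40%): $100,000 × 1.4 = $140,000.
Victim suffered great bodily injury (+75%): $140,000 × 1.75 = $245,000.
$245,000 is within the $375,000 maximum.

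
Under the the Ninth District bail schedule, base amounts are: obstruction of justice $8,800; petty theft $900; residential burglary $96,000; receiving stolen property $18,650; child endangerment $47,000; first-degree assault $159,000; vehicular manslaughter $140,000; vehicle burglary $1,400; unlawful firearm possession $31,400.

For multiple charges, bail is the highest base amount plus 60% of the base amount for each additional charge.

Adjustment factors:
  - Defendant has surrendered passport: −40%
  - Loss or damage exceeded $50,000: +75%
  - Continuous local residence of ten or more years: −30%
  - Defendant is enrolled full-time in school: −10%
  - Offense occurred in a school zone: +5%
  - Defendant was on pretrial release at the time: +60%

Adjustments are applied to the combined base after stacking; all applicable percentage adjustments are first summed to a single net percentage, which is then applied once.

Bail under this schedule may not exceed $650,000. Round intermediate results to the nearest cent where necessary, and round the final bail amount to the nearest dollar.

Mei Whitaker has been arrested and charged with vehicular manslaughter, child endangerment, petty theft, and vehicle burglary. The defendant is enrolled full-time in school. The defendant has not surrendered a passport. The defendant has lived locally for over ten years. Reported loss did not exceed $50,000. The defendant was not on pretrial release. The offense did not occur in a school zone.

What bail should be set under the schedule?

Base amounts from the schedule: vehicular manslaughter $140,000; child endangerment $47,000; petty theft $900; vehicle burglary $1,400.
Stacking rule: highest base plus 60% of each additional charge. Highest is vehicular manslaughter at $140,000. Additional: $47,000 × 60% = $28,200; $900 × 60% = $540; $1,400 × 60% = $840. Combined base = $140,000 + $29,580 = $169,580.
Net percentage adjustment: −30% −10% = −40%. $169,580 × 0.6 = $101,748.
$101,748 is within the $650,000 maximum.

$101,748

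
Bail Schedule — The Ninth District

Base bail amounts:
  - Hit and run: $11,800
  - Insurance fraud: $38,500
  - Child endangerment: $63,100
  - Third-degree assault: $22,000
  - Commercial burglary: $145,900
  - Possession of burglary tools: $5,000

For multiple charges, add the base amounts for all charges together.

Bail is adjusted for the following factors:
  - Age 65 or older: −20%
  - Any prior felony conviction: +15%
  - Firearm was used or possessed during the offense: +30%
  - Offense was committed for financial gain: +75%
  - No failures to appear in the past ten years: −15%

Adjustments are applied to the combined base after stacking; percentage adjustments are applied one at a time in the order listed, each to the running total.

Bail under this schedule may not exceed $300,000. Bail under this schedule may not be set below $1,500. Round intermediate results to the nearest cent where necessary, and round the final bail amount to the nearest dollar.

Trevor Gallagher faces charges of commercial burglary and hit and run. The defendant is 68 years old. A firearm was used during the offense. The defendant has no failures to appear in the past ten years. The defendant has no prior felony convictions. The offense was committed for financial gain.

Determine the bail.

$243,962

Base amounts from the schedule: commercial burglary $145,900; hit and run $11,800.
Stacking rule: sum of all bases. $145,900 + $11,800 = $157,700.
Age 65 or older (−20%): $157,700 × 0.8 = $126,160.
Firearm was used or possessed during the offense (+30%): $126,160 × 1.3 = $164,008.
Offense was committed for financial gain (+75%): $164,008 × 1.75 = $287,014.
No failures to appear in the past ten years (−15%): $287,014 × 0.85 = $243,961.90.
$243,961.90 is within the $300,000 maximum.
$243,961.90 is at or above the $1,500 minimum.
Rounded to the nearest dollar: $243,962.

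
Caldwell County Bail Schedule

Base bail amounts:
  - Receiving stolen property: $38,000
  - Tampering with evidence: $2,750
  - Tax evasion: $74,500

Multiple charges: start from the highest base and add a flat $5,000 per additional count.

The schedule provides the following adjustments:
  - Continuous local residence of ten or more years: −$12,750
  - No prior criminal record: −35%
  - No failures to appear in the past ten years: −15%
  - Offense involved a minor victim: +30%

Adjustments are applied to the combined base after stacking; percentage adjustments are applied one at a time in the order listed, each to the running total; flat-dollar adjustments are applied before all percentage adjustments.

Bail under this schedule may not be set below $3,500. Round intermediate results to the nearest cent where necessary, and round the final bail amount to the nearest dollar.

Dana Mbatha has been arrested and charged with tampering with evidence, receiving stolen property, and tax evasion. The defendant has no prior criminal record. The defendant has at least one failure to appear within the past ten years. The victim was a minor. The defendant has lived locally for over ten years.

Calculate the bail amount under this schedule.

$60,629

Base amounts from the schedule: tampering with evidence $2,750; receiving stolen property $38,000; tax evasion $74,500.
Stacking rule: highest base plus $5,000 per additional charge. Highest is tax evasion at $74,500; 2 additional charges → +$10,000. Combined base = $84,500.
Continuous local residence of ten or more years (−$12,750 flat): $84,500 − $12,750 = $71,750.
No prior criminal record (−35%): $71,750 × 0.65 = $46,637.50.
Offense involved a minor victim (+30%): $46,637.50 × 1.3 = $60,628.75.
$60,628.75 is at or above the $3,500 minimum.
Rounded to the nearest dollar: $60,629.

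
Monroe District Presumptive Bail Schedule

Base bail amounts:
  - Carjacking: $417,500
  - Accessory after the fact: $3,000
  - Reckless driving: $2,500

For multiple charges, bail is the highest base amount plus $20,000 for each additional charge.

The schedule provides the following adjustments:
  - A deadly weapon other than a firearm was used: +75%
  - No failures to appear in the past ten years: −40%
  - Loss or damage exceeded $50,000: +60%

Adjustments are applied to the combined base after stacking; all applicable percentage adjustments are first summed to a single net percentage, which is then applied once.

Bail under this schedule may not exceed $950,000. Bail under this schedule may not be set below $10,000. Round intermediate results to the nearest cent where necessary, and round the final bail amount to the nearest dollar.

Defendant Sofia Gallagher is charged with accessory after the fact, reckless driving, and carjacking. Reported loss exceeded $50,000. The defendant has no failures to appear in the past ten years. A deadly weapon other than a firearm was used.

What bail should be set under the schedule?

$892,125

Base amounts from the schedule: accessory after the fact $3,000; reckless driving $2,500; carjacking $417,500.
Stacking rule: highest base plus $20,000 per additional charge. Highest is carjacking at $417,500; 2 additional charges → +$40,000. Combined base = $457,500.
Net percentage adjustment: +75% −40% +60% = +95%. $457,500 × 1.95 = $892,125.
$892,125 is within the $950,000 maximum.
$892,125 is at or above the $10,000 minimum.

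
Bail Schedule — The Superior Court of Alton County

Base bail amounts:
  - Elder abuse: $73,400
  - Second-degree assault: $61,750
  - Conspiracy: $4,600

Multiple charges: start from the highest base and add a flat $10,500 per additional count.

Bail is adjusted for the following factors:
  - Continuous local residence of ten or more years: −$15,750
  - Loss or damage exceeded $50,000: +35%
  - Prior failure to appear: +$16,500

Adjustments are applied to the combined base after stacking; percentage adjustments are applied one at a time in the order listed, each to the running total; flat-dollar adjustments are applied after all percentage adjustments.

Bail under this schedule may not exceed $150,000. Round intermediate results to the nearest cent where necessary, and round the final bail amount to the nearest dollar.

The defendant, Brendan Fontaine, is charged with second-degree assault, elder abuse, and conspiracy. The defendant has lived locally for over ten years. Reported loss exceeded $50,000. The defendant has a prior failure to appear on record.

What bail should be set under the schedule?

Base amounts from the schedule: second-degree assault $61,750; elder abuse $73,400; conspiracy $4,600.
Stacking rule: highest base plus $10,500 per additional charge. Highest is elder abuse at $73,400; 2 additional charges → +$21,000. Combined base = $94,400.
Loss or damage exceeded $50,000 (+35%): $94,400 × 1.35 = $127,440.
Continuous local residence of ten or more years (−$15,750 flat): $127,440 − $15,750 = $111,690.
Prior failure to appear (+$16,500 flat): $111,690 + $16,500 = $128,190.
$128,190 is within the $150,000 maximum.

$128,190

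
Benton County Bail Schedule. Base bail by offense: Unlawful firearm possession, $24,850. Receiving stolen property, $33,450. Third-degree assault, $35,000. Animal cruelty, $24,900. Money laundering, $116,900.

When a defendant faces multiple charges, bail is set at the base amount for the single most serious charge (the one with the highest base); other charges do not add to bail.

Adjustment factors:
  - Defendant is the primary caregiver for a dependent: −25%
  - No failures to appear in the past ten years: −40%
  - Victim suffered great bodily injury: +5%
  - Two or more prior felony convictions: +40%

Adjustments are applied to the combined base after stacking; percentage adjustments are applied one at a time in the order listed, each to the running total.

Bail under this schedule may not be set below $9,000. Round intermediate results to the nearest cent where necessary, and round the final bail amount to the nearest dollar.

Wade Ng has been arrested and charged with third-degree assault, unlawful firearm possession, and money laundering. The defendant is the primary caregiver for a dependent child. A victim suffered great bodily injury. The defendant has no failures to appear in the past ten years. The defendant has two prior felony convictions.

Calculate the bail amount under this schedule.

$77,329

Base amounts from the schedule: third-degree assault $35,000; unlawful firearm possession $24,850; money laundering $116,900.
Stacking rule: use the highest base only. Highest is money laundering at $116,900. Combined base = $116,900.
Defendant is the primary caregiver for a dependent (−25%): $116,900 × 0.75 = $87,675.
No failures to appear in the past ten years (−40%): $87,675 × 0.6 = $52,605.
Victim suffered great bodily injury (+5%): $52,605 × 1.05 = $55,235.25.
Two or more prior felony convictions (+40%): $55,235.25 × 1.4 = $77,329.35.
$77,329.35 is at or above the $9,000 minimum.
Rounded to the nearest dollar: $77,329.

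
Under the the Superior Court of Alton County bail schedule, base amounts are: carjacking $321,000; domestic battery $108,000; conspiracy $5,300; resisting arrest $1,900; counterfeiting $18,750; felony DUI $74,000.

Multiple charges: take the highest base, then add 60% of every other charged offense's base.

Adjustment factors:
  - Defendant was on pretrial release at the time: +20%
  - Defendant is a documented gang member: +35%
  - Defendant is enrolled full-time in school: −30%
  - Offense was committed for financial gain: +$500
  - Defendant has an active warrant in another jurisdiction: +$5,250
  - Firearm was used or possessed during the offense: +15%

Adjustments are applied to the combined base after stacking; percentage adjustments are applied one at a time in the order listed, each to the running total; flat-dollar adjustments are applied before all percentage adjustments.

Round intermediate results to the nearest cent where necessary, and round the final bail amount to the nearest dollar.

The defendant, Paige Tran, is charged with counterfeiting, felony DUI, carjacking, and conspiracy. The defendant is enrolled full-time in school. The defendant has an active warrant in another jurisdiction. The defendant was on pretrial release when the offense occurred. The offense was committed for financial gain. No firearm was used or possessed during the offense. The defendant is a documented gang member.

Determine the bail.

$437,248

Base amounts from the schedule: counterfeiting $18,750; felony DUI $74,000; carjacking $321,000; conspiracy $5,300.
Stacking rule: highest base plus 60% of each additional charge. Highest is carjacking at $321,000. Additional: $18,750 × 60% = $11,250; $74,000 × 60% = $44,400; $5,300 × 60% = $3,180. Combined base = $321,000 + $58,830 = $379,830.
Offense was committed for financial gain (+$500 flat): $379,830 + $500 = $380,330.
Defendant has an active warrant in another jurisdiction (+$5,250 flat): $380,330 + $5,250 = $385,580.
Defendant was on pretrial release at the time (+20%): $385,580 × 1.2 = $462,696.
Defendant is a documented gang member (+35%): $462,696 × 1.35 = $624,639.60.
Defendant is enrolled full-time in school (−30%): $624,639.60 × 0.7 = $437,247.72.
Rounded to the nearest dollar: $437,248.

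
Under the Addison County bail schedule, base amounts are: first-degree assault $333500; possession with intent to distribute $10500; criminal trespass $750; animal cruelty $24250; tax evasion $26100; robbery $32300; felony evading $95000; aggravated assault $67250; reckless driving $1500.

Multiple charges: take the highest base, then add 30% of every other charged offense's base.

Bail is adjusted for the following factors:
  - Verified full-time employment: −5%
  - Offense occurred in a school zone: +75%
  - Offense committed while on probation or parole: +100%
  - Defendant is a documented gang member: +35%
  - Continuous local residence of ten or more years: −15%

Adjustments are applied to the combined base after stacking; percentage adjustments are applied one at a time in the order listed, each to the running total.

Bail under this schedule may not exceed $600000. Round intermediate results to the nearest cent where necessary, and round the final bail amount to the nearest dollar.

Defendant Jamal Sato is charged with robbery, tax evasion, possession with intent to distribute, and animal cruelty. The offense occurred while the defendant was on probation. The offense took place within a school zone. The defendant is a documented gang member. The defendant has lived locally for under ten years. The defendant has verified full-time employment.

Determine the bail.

$226929

Base amounts from the schedule: robbery $32300; tax evasion $26100; possession with intent to distribute $10500; animal cruelty $24250.
Stacking rule: highest base plus 30% of each additional charge. Highest is robbery at $32300. Additional: $26100 × 30% = $7830; $10500 × 30% = $3150; $24250 × 30% = $7275. Combined base = $32300 + $18255 = $50555.
Verified full-time employment (−5%): $50555 × 0.95 = $48027.25.
Offense occurred in a school zone (+75%): $48027.25 × 1.75 = $84047.69.
Offense committed while on probation or parole (+100%): $84047.69 × 2 = $168095.38.
Defendant is a documented gang member (+35%): $168095.38 × 1.35 = $226928.76.
$226928.76 is within the $600000 maximum.
Rounded to the nearest dollar: $226929.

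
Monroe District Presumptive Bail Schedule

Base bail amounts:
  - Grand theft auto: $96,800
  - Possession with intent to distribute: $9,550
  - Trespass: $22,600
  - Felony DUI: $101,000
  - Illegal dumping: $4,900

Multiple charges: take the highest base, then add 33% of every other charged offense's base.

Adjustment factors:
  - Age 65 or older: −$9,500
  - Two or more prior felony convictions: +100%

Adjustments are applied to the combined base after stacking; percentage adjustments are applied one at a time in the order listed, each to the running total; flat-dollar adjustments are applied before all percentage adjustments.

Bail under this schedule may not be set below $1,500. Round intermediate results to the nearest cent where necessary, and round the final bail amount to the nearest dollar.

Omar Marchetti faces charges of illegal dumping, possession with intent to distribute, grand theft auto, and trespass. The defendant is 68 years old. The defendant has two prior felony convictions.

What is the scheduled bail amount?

Base amounts from the schedule: illegal dumping $4,900; possession with intent to distribute $9,550; grand theft auto $96,800; trespass $22,600.
Stacking rule: highest base plus 33% of each additional charge. Highest is grand theft auto at $96,800. Additional: $4,900 × 33% = $1,617; $9,550 × 33% = $3,151.50; $22,600 × 33% = $7,458. Combined base = $96,800 + $12,226.50 = $109,026.50.
Age 65 or older (−$9,500 flat): $109,026.50 − $9,500 = $99,526.50.
Two or more prior felony convictions (+100%): $99,526.50 × 2 = $199,053.
$199,053 is at or above the $1,500 minimum.

$199,053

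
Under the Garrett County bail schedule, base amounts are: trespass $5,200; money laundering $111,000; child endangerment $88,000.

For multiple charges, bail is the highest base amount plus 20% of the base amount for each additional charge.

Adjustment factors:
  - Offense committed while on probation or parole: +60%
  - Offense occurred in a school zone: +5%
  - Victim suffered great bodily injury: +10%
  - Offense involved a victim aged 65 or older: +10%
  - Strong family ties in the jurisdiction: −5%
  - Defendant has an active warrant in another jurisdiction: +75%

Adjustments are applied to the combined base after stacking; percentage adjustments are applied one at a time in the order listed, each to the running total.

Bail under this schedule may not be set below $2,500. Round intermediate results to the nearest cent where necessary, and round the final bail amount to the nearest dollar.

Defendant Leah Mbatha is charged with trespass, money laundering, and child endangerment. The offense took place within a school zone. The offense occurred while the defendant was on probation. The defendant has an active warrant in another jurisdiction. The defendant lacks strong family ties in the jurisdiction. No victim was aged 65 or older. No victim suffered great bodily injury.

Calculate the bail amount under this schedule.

Base amounts from the schedule: trespass $5,200; money laundering $111,000; child endangerment $88,000.
Stacking rule: highest base plus 20% of each additional charge. Highest is money laundering at $111,000. Additional: $5,200 × 20% = $1,040; $88,000 × 20% = $17,600. Combined base = $111,000 + $18,640 = $129,640.
Offense committed while on probation or parole (+60%): $129,640 × 1.6 = $207,424.
Offense occurred in a school zone (+5%): $207,424 × 1.05 = $217,795.20.
Defendant has an active warrant in another jurisdiction (+75%): $217,795.20 × 1.75 = $381,141.60.
$381,141.60 is at or above the $2,500 minimum.
Rounded to the nearest dollar: $381,142.

$381,142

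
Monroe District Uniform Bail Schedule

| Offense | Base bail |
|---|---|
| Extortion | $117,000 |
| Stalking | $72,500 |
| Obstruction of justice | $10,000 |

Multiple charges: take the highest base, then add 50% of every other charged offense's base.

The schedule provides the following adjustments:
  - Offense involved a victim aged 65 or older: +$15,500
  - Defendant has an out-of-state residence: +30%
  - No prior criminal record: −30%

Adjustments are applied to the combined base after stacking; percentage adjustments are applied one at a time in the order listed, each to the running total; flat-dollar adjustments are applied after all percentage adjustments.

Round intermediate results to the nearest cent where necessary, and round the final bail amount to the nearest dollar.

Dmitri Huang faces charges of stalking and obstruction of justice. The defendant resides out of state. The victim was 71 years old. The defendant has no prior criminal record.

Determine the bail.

$86,025

Base amounts from the schedule: stalking $72,500; obstruction of justice $10,000.
Stacking rule: highest base plus 50% of each additional charge. Highest is stalking at $72,500. Additional: $10,000 × 50% = $5,000. Combined base = $72,500 + $5,000 = $77,500.
Defendant has an out-of-state residence (+30%): $77,500 × 1.3 = $100,750.
No prior criminal record (−30%): $100,750 × 0.7 = $70,525.
Offense involved a victim aged 65 or older (+$15,500 flat): $70,525 + $15,500 = $86,025.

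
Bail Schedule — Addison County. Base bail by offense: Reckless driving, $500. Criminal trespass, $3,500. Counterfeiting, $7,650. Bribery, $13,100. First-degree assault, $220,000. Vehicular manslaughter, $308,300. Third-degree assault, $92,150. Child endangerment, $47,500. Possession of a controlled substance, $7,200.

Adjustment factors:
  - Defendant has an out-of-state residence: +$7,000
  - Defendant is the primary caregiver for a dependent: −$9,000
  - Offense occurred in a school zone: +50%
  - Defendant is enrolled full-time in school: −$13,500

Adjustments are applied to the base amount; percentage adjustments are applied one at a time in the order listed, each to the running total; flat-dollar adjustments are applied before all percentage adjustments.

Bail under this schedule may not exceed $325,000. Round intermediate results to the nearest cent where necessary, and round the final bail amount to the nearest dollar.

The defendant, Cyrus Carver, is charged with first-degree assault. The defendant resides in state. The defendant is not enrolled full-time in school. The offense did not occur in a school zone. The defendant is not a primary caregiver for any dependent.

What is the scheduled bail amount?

Base amounts from the schedule: first-degree assault $220,000.
Single charge. Combined base = $220,000.
No adjustment factors apply to this defendant.
$220,000 is within the $325,000 maximum.

$220,000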